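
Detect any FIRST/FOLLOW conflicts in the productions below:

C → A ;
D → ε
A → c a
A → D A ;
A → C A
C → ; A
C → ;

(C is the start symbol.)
Nullable non-terminals: D.
D has a nullable alternative but only one production, so nothing to check.

A, C have no nullable alternative, so no FIRST/FOLLOW check is needed there.

No FIRST/FOLLOW conflicts found.

Answer: No FIRST/FOLLOW conflicts.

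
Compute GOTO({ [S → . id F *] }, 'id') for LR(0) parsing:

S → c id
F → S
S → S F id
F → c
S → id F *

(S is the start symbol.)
GOTO(I, 'id') = CLOSURE({ [A → αX.β] : [A → α.Xβ] ∈ I, X = 'id' })

Items with dot before 'id', with the dot advanced:
  [S → . id F *] → [S → id . F *]
Closure of the advanced items:
  [S → id . F *] has the dot before F: add [F → . S], [F → . c]
  [F → . S] has the dot before S: add [S → . c id], [S → . S F id], [S → . id F *]

GOTO = { [F → . S], [F → . c], [S → . S F id], [S → . c id], [S → . id F *], [S → id . F *] }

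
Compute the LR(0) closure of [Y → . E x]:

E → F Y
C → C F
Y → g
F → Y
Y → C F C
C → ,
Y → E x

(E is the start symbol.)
{ [C → . ,], [C → . C F], [E → . F Y], [F → . Y], [Y → . C F C], [Y → . E x], [Y → . g] }

Start with: [Y → . E x]
  [Y → . E x] has the dot before E: add [E → . F Y]
  [E → . F Y] has the dot before F: add [F → . Y]
  [F → . Y] has the dot before Y: add [Y → . g], [Y → . C F C]
  [Y → . C F C] has the dot before C: add [C → . C F], [C → . ,]
No further items can be added.

CLOSURE = { [C → . ,], [C → . C F], [E → . F Y], [F → . Y], [Y → . C F C], [Y → . E x], [Y → . g] }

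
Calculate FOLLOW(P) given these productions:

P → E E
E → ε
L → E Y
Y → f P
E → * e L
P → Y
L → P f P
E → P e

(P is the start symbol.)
{ $, '*', 'e', 'f' }

P is the start symbol, so $ ∈ FOLLOW(P).
In Y → f P: P is at the end, add FOLLOW(Y)
In L → P f P: P is followed by f P, add FIRST(f P) \ {ε} = { 'f' }
In L → P f P: P is at the end, add FOLLOW(L)
In E → P e: P is followed by e, add FIRST(e) \ {ε} = { 'e' }

The FOLLOW sets referred to above (computed the same way, to a fixed point):
  FOLLOW(Y) = { $, '*', 'e', 'f' }
  FOLLOW(L) = { $, '*', 'e', 'f' }

Taking the union: FOLLOW(P) = { $, '*', 'e', 'f' }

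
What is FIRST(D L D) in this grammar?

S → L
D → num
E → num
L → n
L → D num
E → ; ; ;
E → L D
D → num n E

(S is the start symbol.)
FIRST sets of the non-terminals involved (from the grammar, by fixed-point iteration):
  FIRST(D) = { 'num' }

To compute FIRST(D L D), process the symbols left to right:
Symbol D is a non-terminal. Add FIRST(D) \ {ε} = { 'num' }
D is not nullable (ε ∉ FIRST(D)), so stop here.
FIRST(D L D) = { 'num' }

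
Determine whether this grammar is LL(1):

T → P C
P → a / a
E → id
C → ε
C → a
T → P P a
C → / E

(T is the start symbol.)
No. Predict set conflict for T: { 'a' }

A grammar is LL(1) if for each non-terminal N with multiple productions, the predict sets of those productions are pairwise disjoint, where PREDICT(N → α) = (FIRST(α) \ {ε}) ∪ (FOLLOW(N) if α ⇒* ε).

Relevant sets:
  FIRST(P) = { 'a' }
  FOLLOW(C) = { $ }

For T:
  PREDICT(T → P C) = { 'a' }
  PREDICT(T → P P a) = { 'a' }
For C:
  PREDICT(C → ε) = { $ }
  PREDICT(C → a) = { 'a' }
  PREDICT(C → '/' E) = { '/' }
P, E have a single production, so nothing to check there.

Conflict found: Predict set conflict for T: { 'a' }
The grammar is NOT LL(1).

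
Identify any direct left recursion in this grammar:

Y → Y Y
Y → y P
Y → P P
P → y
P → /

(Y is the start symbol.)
Direct left recursion occurs when N → N α for some non-terminal N (the right-hand side begins with the left-hand side itself).

Y → Y Y: LEFT RECURSIVE (starts with Y)
Y → y P: starts with y
Y → P P: starts with P
P → y: starts with y
P → /: starts with '/'

The grammar has direct left recursion on: Y.

Answer: Yes, Y is left-recursive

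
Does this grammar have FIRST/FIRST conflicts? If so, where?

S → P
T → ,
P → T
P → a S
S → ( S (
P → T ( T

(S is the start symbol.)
FIRST sets of the non-terminals at (or reachable through a nullable prefix from) the front of some alternative:
  FIRST(P) = { ',', 'a' }
  FIRST(T) = { ',' }

Productions for S:
  S → P: FIRST = { ',', 'a' }
  S → ( S (: FIRST = { '(' }
Productions for P:
  P → T: FIRST = { ',' }
  P → a S: FIRST = { 'a' }
  P → T ( T: FIRST = { ',' }
T has only one production, so no FIRST/FIRST conflict is possible there.

Conflict for P: P → T and P → T ( T
  Overlap: { ',' }

Answer: Yes. P → T / P → T '(' T on { ',' }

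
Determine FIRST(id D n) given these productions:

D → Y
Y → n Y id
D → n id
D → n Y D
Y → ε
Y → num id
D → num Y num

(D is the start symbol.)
{ 'id' }

To compute FIRST(id D n), process the symbols left to right:
Symbol id is a terminal. Add 'id' and stop.
FIRST(id D n) = { 'id' }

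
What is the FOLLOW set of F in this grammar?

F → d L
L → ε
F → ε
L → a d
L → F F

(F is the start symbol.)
To compute FOLLOW(F), find every occurrence of F on a right-hand side N → α F β: add FIRST(β) \ {ε}, and if β is empty or nullable also add FOLLOW(N). Iterate to a fixed point.

F is the start symbol, so $ ∈ FOLLOW(F).
In L → F F: F is followed by F, add FIRST(F) \ {ε} = { 'd' }
  F is nullable, so also add FOLLOW(L)
In L → F F: F is at the end, add FOLLOW(L)

The FOLLOW sets referred to above (computed the same way, to a fixed point):
  FOLLOW(L) = { $, 'd' }

Taking the union: FOLLOW(F) = { $, 'd' }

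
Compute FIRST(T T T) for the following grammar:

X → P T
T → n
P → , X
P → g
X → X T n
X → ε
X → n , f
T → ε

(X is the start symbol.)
FIRST sets of the non-terminals involved (from the grammar, by fixed-point iteration):
  FIRST(T) = { 'n', ε }

To compute FIRST(T T T), process the symbols left to right:
Symbol T is a non-terminal. Add FIRST(T) \ {ε} = { 'n' }
T is nullable (ε ∈ FIRST(T)), continue to the next symbol.
Symbol T is a non-terminal. Add FIRST(T) \ {ε} = { 'n' }
T is nullable (ε ∈ FIRST(T)), continue to the next symbol.
Symbol T is a non-terminal. Add FIRST(T) \ {ε} = { 'n' }
T is nullable (ε ∈ FIRST(T)), continue to the next symbol.
All symbols are nullable, so ε is in the result.
FIRST(T T T) = { 'n', ε }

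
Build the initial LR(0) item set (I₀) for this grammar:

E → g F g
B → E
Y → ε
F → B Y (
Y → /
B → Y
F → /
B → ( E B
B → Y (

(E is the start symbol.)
{ [E → . g F g], [E' → . E] }

First, augment the grammar with E' → E
I₀ = CLOSURE({ [E' → . E] }):
  [E' → . E] has the dot before E: add [E → . g F g]
No further items can be added.

I₀ = { [E → . g F g], [E' → . E] }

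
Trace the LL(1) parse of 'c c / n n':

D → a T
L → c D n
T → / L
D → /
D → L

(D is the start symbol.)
LL(1) parsing maintains a stack (initially the start symbol over $) and the input. At each step: if the stack top is a terminal, match it against the current input token; if it is a non-terminal N, replace it with the RHS of M[N, lookahead] (the unique production whose predict set contains the lookahead).

Stack is shown with the top on the left.

Stack      Input        Action
------------------------------
D $        c c / n n $  output D → L
L $        c c / n n $  output L → c D n
c D n $    c c / n n $  match 'c'
D n $      c / n n $    output D → L
L n $      c / n n $    output L → c D n
c D n n $  c / n n $    match 'c'
D n n $    / n n $      output D → /
/ n n $    / n n $      match '/'
n n $      n n $        match 'n'
n $        n $          match 'n'
$          $            accept

The string is accepted.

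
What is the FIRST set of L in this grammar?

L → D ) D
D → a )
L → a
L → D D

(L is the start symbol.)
FIRST sets of the other non-terminals involved (by the same procedure, iterated to a fixed point):
  FIRST(D) = { 'a' }

From L → D ) D:
  - D is a non-terminal: add FIRST(D) \ {ε} = { 'a' }
    D is not nullable, so stop
From L → a:
  - a is a terminal: add 'a' and stop
From L → D D:
  - D is a non-terminal: add FIRST(D) \ {ε} = { 'a' }
    D is not nullable, so stop

Collecting: FIRST(L) = { 'a' }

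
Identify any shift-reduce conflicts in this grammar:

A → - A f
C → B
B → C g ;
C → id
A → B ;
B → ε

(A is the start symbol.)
Augment with A' → A and build the canonical LR(0) collection (I0 = CLOSURE({[A' → . A]}), then GOTO on every symbol after a dot until no new states appear). It has 11 states:
  I0: { [A → . - A f], [A → . B ;], [A' → . A], [B → . C g ;], [B → .], [C → . B], [C → . id] }  — shift, reduce
  I1: { [A → - . A f], [A → . - A f], [A → . B ;], [B → . C g ;], [B → .], [C → . B], [C → . id] }  — shift, reduce
  I2: { [A' → A .] }  — accept
  I3: { [A → B . ;], [C → B .] }  — shift, reduce
  I4: { [B → C . g ;] }  — shift
  I5: { [C → id .] }  — reduce
  I6: { [B → C g . ;] }  — shift
  I7: { [B → C g ; .] }  — reduce
  I8: { [A → B ; .] }  — reduce
  I9: { [A → - A . f] }  — shift
  I10: { [A → - A f .] }  — reduce

I0 contains reduce item [B → .] and shift items [A → . - A f], [C → . id] — shift-reduce conflict.
I1 contains reduce item [B → .] and shift items [A → . - A f], [C → . id] — shift-reduce conflict.
I3 contains reduce item [C → B .] and shift item [A → B . ;] — shift-reduce conflict.

Answer: Yes — I0: [B → .] vs [A → . - A f]; I1: [B → .] vs [A → . - A f]; I3: [C → B .] vs [A → B . ;]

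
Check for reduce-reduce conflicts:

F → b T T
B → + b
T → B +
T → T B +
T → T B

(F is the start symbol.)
Yes — I10: [T → B + .] vs [T → T B + .]

Augment with F' → F and build the canonical LR(0) collection (I0 = CLOSURE({[F' → . F]}), then GOTO on every symbol after a dot until no new states appear). It has 13 states:
  I0: { [F → . b T T], [F' → . F] }  — shift
  I1: { [F' → F .] }  — accept
  I2: { [B → . + b], [F → b . T T], [T → . B +], [T → . T B +], [T → . T B] }  — shift
  I3: { [B → + . b] }  — shift
  I4: { [T → B . +] }  — shift
  I5: { [B → . + b], [F → b T . T], [T → . B +], [T → . T B +], [T → . T B], [T → T . B +], [T → T . B] }  — shift
  I6: { [T → B . +], [T → T B . +], [T → T B .] }  — shift, reduce
  I7: { [B → . + b], [F → b T T .], [T → T . B +], [T → T . B] }  — shift, reduce
  I8: { [T → T B . +], [T → T B .] }  — shift, reduce
  I9: { [T → T B + .] }  — reduce
  I10: { [T → B + .], [T → T B + .] }  — 2 reduces
  I11: { [T → B + .] }  — reduce
  I12: { [B → + b .] }  — reduce

I10 contains complete items [T → B + .], [T → T B + .] — reduce-reduce conflict.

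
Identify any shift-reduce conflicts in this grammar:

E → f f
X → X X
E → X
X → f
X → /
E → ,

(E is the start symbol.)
Yes — I4: [E → X .] vs [X → . /]; I5: [X → f .] vs [E → f . f]; I7: [X → X X .] vs [X → . /]

A shift-reduce conflict occurs when an LR(0) state has both:
  - a complete (reduce) item [A → α .] (dot at the end), and
  - a shift item [B → β . c γ] (dot before a terminal).

Augment with E' → E and build the canonical LR(0) collection (I0 = CLOSURE({[E' → . E]}), then GOTO on every symbol after a dot until no new states appear). It has 9 states:
  I0: { [E → . ,], [E → . X], [E → . f f], [E' → . E], [X → . /], [X → . X X], [X → . f] }  — shift
  I1: { [E → , .] }  — reduce
  I2: { [X → / .] }  — reduce
  I3: { [E' → E .] }  — accept
  I4: { [E → X .], [X → . /], [X → . X X], [X → . f], [X → X . X] }  — shift, reduce
  I5: { [E → f . f], [X → f .] }  — shift, reduce
  I6: { [E → f f .] }  — reduce
  I7: { [X → . /], [X → . X X], [X → . f], [X → X . X], [X → X X .] }  — shift, reduce
  I8: { [X → f .] }  — reduce

I4 contains reduce item [E → X .] and shift items [X → . /], [X → . f] — shift-reduce conflict.
I5 contains reduce item [X → f .] and shift item [E → f . f] — shift-reduce conflict.
I7 contains reduce item [X → X X .] and shift items [X → . /], [X → . f] — shift-reduce conflict.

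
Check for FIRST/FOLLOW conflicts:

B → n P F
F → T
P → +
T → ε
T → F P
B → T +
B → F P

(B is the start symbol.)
Yes. T → F P with FOLLOW(T) on { '+' }

A FIRST/FOLLOW conflict occurs when a non-terminal N has a nullable alternative N → β (β ⇒* ε) and another alternative N → α with FIRST(α) ∩ FOLLOW(N) ≠ ∅: on such a lookahead the parser cannot decide between expanding α and letting N vanish via β.

Nullable non-terminals: F, T.
FIRST sets used below: FIRST(F) = { '+', ε }, FIRST(P) = { '+' }
F has a nullable alternative but only one production, so nothing to check.

T: nullable alternative(s) T → ε; FOLLOW(T) = { $, '+' }
  T → ε: FIRST \ {ε} = { } — this is the only nullable alternative, skip
  T → F P: FIRST \ {ε} = { '+' } — overlaps FOLLOW(T) on { '+' }: CONFLICT

B, P have no nullable alternative, so no FIRST/FOLLOW check is needed there.

So the grammar has 1 FIRST/FOLLOW conflict (marked CONFLICT above).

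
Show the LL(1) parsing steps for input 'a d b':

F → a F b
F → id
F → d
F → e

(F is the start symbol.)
Stack is shown with the top on the left.

Stack    Input    Action
------------------------
F $      a d b $  output F → a F b
a F b $  a d b $  match 'a'
F b $    d b $    output F → d
d b $    d b $    match 'd'
b $      b $      match 'b'
$        $        accept

The string is accepted.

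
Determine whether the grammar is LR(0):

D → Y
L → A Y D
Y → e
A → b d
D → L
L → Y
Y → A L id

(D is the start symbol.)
Augment with D' → D and build the canonical LR(0) collection (I0 = CLOSURE({[D' → . D]}), then GOTO on every symbol after a dot until no new states appear). It has 12 states:
  I0: { [A → . b d], [D → . L], [D → . Y], [D' → . D], [L → . A Y D], [L → . Y], [Y → . A L id], [Y → . e] }  — shift
  I1: { [A → . b d], [L → . A Y D], [L → . Y], [L → A . Y D], [Y → . A L id], [Y → . e], [Y → A . L id] }  — shift
  I2: { [D' → D .] }  — accept
  I3: { [D → L .] }  — reduce
  I4: { [D → Y .], [L → Y .] }  — 2 reduces
  I5: { [A → b . d] }  — shift
  I6: { [Y → e .] }  — reduce
  I7: { [A → b d .] }  — reduce
  I8: { [Y → A L . id] }  — shift
  I9: { [A → . b d], [D → . L], [D → . Y], [L → . A Y D], [L → . Y], [L → A Y . D], [L → Y .], [Y → . A L id], [Y → . e] }  — shift, reduce
  I10: { [L → A Y D .] }  — reduce
  I11: { [Y → A L id .] }  — reduce

Conflict in state I4:
  Reduce-reduce conflict: [D → Y .] and [L → Y .]
So the grammar is NOT LR(0).

Answer: No. Reduce-reduce conflict: [D → Y .] and [L → Y .]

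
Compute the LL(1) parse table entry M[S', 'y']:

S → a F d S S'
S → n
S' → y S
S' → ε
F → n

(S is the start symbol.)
To find M[S', 'y'], we find productions for S' where 'y' is in the predict set (PREDICT(N → α) = (FIRST(α) \ {ε}) ∪ (FOLLOW(N) if α ⇒* ε)).

Relevant sets:
  FOLLOW(S') = { $, 'y' }

S' → y S: PREDICT = { 'y' }
  'y' is in predict set, so this production goes in M[S', 'y']
S' → ε: PREDICT = { $, 'y' }
  'y' is in predict set, so this production goes in M[S', 'y']

M[S', 'y'] = S' → y S, S' → ε  (a multiply-defined cell — the grammar is not LL(1))

Answer: S' → y S, S' → ε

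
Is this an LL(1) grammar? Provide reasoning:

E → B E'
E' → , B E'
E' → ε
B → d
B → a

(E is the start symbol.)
Yes, the grammar is LL(1).

A grammar is LL(1) if for each non-terminal N with multiple productions, the predict sets of those productions are pairwise disjoint, where PREDICT(N → α) = (FIRST(α) \ {ε}) ∪ (FOLLOW(N) if α ⇒* ε).

Relevant sets:
  FOLLOW(E') = { $ }

For E':
  PREDICT(E' → ',' B E') = { ',' }
  PREDICT(E' → ε) = { $ }
For B:
  PREDICT(B → d) = { 'd' }
  PREDICT(B → a) = { 'a' }
E has a single production, so nothing to check there.

All predict sets are disjoint. The grammar IS LL(1).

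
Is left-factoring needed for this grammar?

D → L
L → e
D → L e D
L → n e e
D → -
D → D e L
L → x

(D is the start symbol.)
Yes, D has productions with common prefix 'L'

Left-factoring is needed when two productions for the same non-terminal
share a common prefix on the right-hand side.

Productions for D:
  D → L
  D → L e D
  D → -
  D → D e L
Productions for L:
  L → e
  L → n e e
  L → x

Found common prefix 'L' in productions for D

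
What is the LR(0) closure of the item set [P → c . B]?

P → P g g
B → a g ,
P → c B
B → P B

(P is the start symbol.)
{ [B → . P B], [B → . a g ,], [P → . P g g], [P → . c B], [P → c . B] }

To compute CLOSURE, for each item [A → α.Bβ] where B is a non-terminal, add [B → .γ] for all productions B → γ; repeat for the newly added items until nothing changes.

Start with: [P → c . B]
  [P → c . B] has the dot before B: add [B → . a g ,], [B → . P B]
  [B → . P B] has the dot before P: add [P → . P g g], [P → . c B]
No further items can be added.

CLOSURE = { [B → . P B], [B → . a g ,], [P → . P g g], [P → . c B], [P → c . B] }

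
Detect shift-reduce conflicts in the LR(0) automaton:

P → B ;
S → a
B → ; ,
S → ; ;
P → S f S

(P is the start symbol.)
No shift-reduce conflicts

A shift-reduce conflict occurs when an LR(0) state has both:
  - a complete (reduce) item [A → α .] (dot at the end), and
  - a shift item [B → β . c γ] (dot before a terminal).

Augment with P' → P and build the canonical LR(0) collection (I0 = CLOSURE({[P' → . P]}), then GOTO on every symbol after a dot until no new states appear). It has 12 states:
  I0: { [B → . ; ,], [P → . B ;], [P → . S f S], [P' → . P], [S → . ; ;], [S → . a] }  — shift
  I1: { [B → ; . ,], [S → ; . ;] }  — shift
  I2: { [P → B . ;] }  — shift
  I3: { [P' → P .] }  — accept
  I4: { [P → S . f S] }  — shift
  I5: { [S → a .] }  — reduce
  I6: { [P → S f . S], [S → . ; ;], [S → . a] }  — shift
  I7: { [S → ; . ;] }  — shift
  I8: { [P → S f S .] }  — reduce
  I9: { [S → ; ; .] }  — reduce
  I10: { [P → B ; .] }  — reduce
  I11: { [B → ; , .] }  — reduce

No state contains both a complete item and a shift item.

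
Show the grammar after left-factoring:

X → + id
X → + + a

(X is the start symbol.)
Left-factoring transforms A → αβ₁ | αβ₂ into A → αA' and A' → β₁ | β₂
(α is the longest common prefix among the alternatives). Repeat until
no nonterminal has two alternatives with a common prefix.

Round 1: X has alternatives sharing prefix '+'. Introduce X': X → + X'
  Add: X' → id
  Add: X' → + a

No remaining common prefixes — done.

Resulting grammar:
X → + X'
X' → id
X' → + a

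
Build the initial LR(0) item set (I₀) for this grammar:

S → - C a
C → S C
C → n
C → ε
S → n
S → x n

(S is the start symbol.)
First, augment the grammar with S' → S
I₀ = CLOSURE({ [S' → . S] }):
  [S' → . S] has the dot before S: add [S → . - C a], [S → . n], [S → . x n]
No further items can be added.

I₀ = { [S → . - C a], [S → . n], [S → . x n], [S' → . S] }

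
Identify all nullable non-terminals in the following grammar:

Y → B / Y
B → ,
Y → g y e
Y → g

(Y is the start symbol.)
There are no ε-productions, so no non-terminal can derive ε.
No non-terminals are nullable.

Answer: None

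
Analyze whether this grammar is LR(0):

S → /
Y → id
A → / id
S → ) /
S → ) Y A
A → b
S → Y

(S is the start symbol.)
Augment with S' → S and build the canonical LR(0) collection (I0 = CLOSURE({[S' → . S]}), then GOTO on every symbol after a dot until no new states appear). It has 12 states:
  I0: { [S → . ) /], [S → . ) Y A], [S → . /], [S → . Y], [S' → . S], [Y → . id] }  — shift
  I1: { [S → ) . /], [S → ) . Y A], [Y → . id] }  — shift
  I2: { [S → / .] }  — reduce
  I3: { [S' → S .] }  — accept
  I4: { [S → Y .] }  — reduce
  I5: { [Y → id .] }  — reduce
  I6: { [S → ) / .] }  — reduce
  I7: { [A → . / id], [A → . b], [S → ) Y . A] }  — shift
  I8: { [A → / . id] }  — shift
  I9: { [S → ) Y A .] }  — reduce
  I10: { [A → b .] }  — reduce
  I11: { [A → / id .] }  — reduce

Every state is either a pure shift/goto state or contains exactly one complete item and nothing to shift — no conflicts. The grammar is LR(0).

Answer: Yes, the grammar is LR(0)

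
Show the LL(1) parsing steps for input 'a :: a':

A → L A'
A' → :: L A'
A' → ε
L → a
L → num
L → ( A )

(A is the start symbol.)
Stack is shown with the top on the left.

Stack      Input     Action
---------------------------
A $        a :: a $  output A → L A'
L A' $     a :: a $  output L → a
a A' $     a :: a $  match 'a'
A' $       :: a $    output A' → :: L A'
:: L A' $  :: a $    match '::'
L A' $     a $       output L → a
a A' $     a $       match 'a'
A' $       $         output A' → ε
$          $         accept

The string is accepted.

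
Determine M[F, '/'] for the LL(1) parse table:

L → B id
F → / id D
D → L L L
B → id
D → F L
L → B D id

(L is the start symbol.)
To find M[F, '/'], we find productions for F where '/' is in the predict set (PREDICT(N → α) = (FIRST(α) \ {ε}) ∪ (FOLLOW(N) if α ⇒* ε)).

F → / id D: PREDICT = { '/' }
  '/' is in predict set, so this production goes in M[F, '/']

M[F, '/'] = F → / id D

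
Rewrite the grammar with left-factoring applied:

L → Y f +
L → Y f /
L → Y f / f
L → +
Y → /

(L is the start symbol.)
Left-factoring transforms A → αβ₁ | αβ₂ into A → αA' and A' → β₁ | β₂
(α is the longest common prefix among the alternatives). Repeat until
no nonterminal has two alternatives with a common prefix.

Round 1: L has alternatives sharing prefix 'Y f'. Introduce L': L → Y f L'
  Add: L' → +
  Add: L' → /
  Add: L' → / f

Round 2: L' has alternatives sharing prefix '/'. Introduce L'': L' → / L''
  Add: L'' → ε
  Add: L'' → f

No remaining common prefixes — done.

Resulting grammar:
L → Y f L'
L' → +
L' → / L''
L'' → ε
L'' → f
L → +
Y → /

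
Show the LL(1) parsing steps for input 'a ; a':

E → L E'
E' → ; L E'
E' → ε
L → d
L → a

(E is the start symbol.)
LL(1) parsing maintains a stack (initially the start symbol over $) and the input. At each step: if the stack top is a terminal, match it against the current input token; if it is a non-terminal N, replace it with the RHS of M[N, lookahead] (the unique production whose predict set contains the lookahead).

Stack is shown with the top on the left.

Stack     Input    Action
-------------------------
E $       a ; a $  output E → L E'
L E' $    a ; a $  output L → a
a E' $    a ; a $  match 'a'
E' $      ; a $    output E' → ; L E'
; L E' $  ; a $    match ';'
L E' $    a $      output L → a
a E' $    a $      match 'a'
E' $      $        output E' → ε
$         $        accept

The string is accepted.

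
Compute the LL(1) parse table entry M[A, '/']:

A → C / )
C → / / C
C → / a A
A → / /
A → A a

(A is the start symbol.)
To find M[A, '/'], we find productions for A where '/' is in the predict set (PREDICT(N → α) = (FIRST(α) \ {ε}) ∪ (FOLLOW(N) if α ⇒* ε)).

Relevant sets:
  FIRST(C) = { '/' }
  FIRST(A) = { '/' }

A → C / ): PREDICT = { '/' }
  '/' is in predict set, so this production goes in M[A, '/']
A → / /: PREDICT = { '/' }
  '/' is in predict set, so this production goes in M[A, '/']
A → A a: PREDICT = { '/' }
  '/' is in predict set, so this production goes in M[A, '/']

M[A, '/'] = A → C / ), A → / /, A → A a  (a multiply-defined cell — the grammar is not LL(1))

Answer: A → C / ), A → / /, A → A a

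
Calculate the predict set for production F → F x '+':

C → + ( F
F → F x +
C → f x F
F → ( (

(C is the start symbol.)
{ '(' }

PREDICT(F → F x '+') = (FIRST(RHS) \ {ε}) ∪ (FOLLOW(F) if ε ∈ FIRST(RHS), i.e. RHS ⇒* ε)
FIRST(F) = { '(' }
FIRST(F x '+') = { '(' }
ε ∉ FIRST(F x '+'), so FOLLOW(F) is not added.
PREDICT(F → F x '+') = { '(' }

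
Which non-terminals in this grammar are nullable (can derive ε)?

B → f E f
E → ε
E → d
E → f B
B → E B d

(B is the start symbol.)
A non-terminal is nullable if it can derive ε (the empty string): either it has an ε-production, or it has a production whose right-hand side consists entirely of nullable non-terminals.

ε-productions: E → ε
So E is immediately nullable.
No further non-terminal can be added: every production for the remaining non-terminals contains a terminal or a non-nullable non-terminal.
Nullable = { 'E' }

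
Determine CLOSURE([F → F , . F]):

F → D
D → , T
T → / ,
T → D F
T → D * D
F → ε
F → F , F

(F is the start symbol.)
{ [D → . , T], [F → . D], [F → . F , F], [F → .], [F → F , . F] }

Start with: [F → F , . F]
  [F → F , . F] has the dot before F: add [F → . D], [F → .], [F → . F , F]
  [F → . D] has the dot before D: add [D → . , T]
No further items can be added.

CLOSURE = { [D → . , T], [F → . D], [F → . F , F], [F → .], [F → F , . F] }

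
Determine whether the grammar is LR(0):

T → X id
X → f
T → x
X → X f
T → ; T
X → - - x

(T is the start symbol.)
Yes, the grammar is LR(0)

Augment with T' → T and build the canonical LR(0) collection (I0 = CLOSURE({[T' → . T]}), then GOTO on every symbol after a dot until no new states appear). It has 12 states:
  I0: { [T → . ; T], [T → . X id], [T → . x], [T' → . T], [X → . - - x], [X → . X f], [X → . f] }  — shift
  I1: { [X → - . - x] }  — shift
  I2: { [T → . ; T], [T → . X id], [T → . x], [T → ; . T], [X → . - - x], [X → . X f], [X → . f] }  — shift
  I3: { [T' → T .] }  — accept
  I4: { [T → X . id], [X → X . f] }  — shift
  I5: { [X → f .] }  — reduce
  I6: { [T → x .] }  — reduce
  I7: { [X → X f .] }  — reduce
  I8: { [T → X id .] }  — reduce
  I9: { [T → ; T .] }  — reduce
  I10: { [X → - - . x] }  — shift
  I11: { [X → - - x .] }  — reduce

Every state is either a pure shift/goto state or contains exactly one complete item and nothing to shift — no conflicts. The grammar is LR(0).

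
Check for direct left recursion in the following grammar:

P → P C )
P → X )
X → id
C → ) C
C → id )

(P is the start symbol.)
Direct left recursion occurs when N → N α for some non-terminal N (the right-hand side begins with the left-hand side itself).

P → P C ): LEFT RECURSIVE (starts with P)
P → X ): starts with X
X → id: starts with id
C → ) C: starts with ')'
C → id ): starts with id

The grammar has direct left recursion on: P.

Answer: Yes, P is left-recursive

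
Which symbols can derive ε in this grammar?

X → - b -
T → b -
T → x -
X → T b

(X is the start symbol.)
None

A non-terminal is nullable if it can derive ε (the empty string): either it has an ε-production, or it has a production whose right-hand side consists entirely of nullable non-terminals.

There are no ε-productions, so no non-terminal can derive ε.
No non-terminals are nullable.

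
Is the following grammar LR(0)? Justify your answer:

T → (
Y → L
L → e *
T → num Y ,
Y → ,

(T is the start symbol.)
A grammar is LR(0) if no state in the canonical LR(0) collection has:
  - both a shift item (dot before a terminal) and a complete item (shift-reduce conflict), or
  - two or more complete items (reduce-reduce conflict; the accept item [T' → T .] counts as a complete item here).

Augment with T' → T and build the canonical LR(0) collection (I0 = CLOSURE({[T' → . T]}), then GOTO on every symbol after a dot until no new states appear). It has 10 states:
  I0: { [T → . (], [T → . num Y ,], [T' → . T] }  — shift
  I1: { [T → ( .] }  — reduce
  I2: { [T' → T .] }  — accept
  I3: { [L → . e *], [T → num . Y ,], [Y → . ,], [Y → . L] }  — shift
  I4: { [Y → , .] }  — reduce
  I5: { [Y → L .] }  — reduce
  I6: { [T → num Y . ,] }  — shift
  I7: { [L → e . *] }  — shift
  I8: { [L → e * .] }  — reduce
  I9: { [T → num Y , .] }  — reduce

Every state is either a pure shift/goto state or contains exactly one complete item and nothing to shift — no conflicts. The grammar is LR(0).

Answer: Yes, the grammar is LR(0)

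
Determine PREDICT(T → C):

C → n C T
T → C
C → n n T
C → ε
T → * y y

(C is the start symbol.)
PREDICT(T → C) = (FIRST(RHS) \ {ε}) ∪ (FOLLOW(T) if ε ∈ FIRST(RHS), i.e. RHS ⇒* ε)
FIRST(C) = { 'n', ε }
FIRST(C) = { 'n', ε }
ε ∈ FIRST(C) (the right-hand side is nullable), so add FOLLOW(T) = { $, '*', 'n' }
PREDICT(T → C) = { $, '*', 'n' }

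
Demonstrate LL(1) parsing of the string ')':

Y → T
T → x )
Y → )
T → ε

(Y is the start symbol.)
Stack is shown with the top on the left.

Stack  Input  Action
--------------------
Y $    ) $    output Y → )
) $    ) $    match ')'
$      $      accept

The string is accepted.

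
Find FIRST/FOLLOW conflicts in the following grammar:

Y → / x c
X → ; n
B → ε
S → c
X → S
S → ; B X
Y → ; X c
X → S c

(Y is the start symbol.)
No FIRST/FOLLOW conflicts.

Nullable non-terminals: B.
B has a nullable alternative but only one production, so nothing to check.

S, X, Y have no nullable alternative, so no FIRST/FOLLOW check is needed there.

No FIRST/FOLLOW conflicts found.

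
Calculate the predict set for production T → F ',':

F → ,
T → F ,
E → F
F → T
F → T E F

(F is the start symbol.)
PREDICT(T → F ',') = (FIRST(RHS) \ {ε}) ∪ (FOLLOW(T) if ε ∈ FIRST(RHS), i.e. RHS ⇒* ε)
FIRST(F) = { ',' }
FIRST(F ',') = { ',' }
ε ∉ FIRST(F ','), so FOLLOW(T) is not added.
PREDICT(T → F ',') = { ',' }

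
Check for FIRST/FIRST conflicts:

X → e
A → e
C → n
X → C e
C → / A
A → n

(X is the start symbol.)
FIRST sets of the non-terminals at (or reachable through a nullable prefix from) the front of some alternative:
  FIRST(C) = { '/', 'n' }

Productions for X:
  X → e: FIRST = { 'e' }
  X → C e: FIRST = { '/', 'n' }
Productions for A:
  A → e: FIRST = { 'e' }
  A → n: FIRST = { 'n' }
Productions for C:
  C → n: FIRST = { 'n' }
  C → / A: FIRST = { '/' }

All alternatives of each non-terminal have pairwise disjoint FIRST sets.

Answer: No FIRST/FIRST conflicts.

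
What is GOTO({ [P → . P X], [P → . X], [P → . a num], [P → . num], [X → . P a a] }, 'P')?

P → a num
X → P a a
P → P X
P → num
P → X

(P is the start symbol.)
GOTO(I, 'P') = CLOSURE({ [A → αX.β] : [A → α.Xβ] ∈ I, X = 'P' })

Items with dot before 'P', with the dot advanced:
  [P → . P X] → [P → P . X]
  [X → . P a a] → [X → P . a a]
Closure of the advanced items:
  [P → P . X] has the dot before X: add [X → . P a a]
  [X → . P a a] has the dot before P: add [P → . a num], [P → . P X], [P → . num], [P → . X]

GOTO = { [P → . P X], [P → . X], [P → . a num], [P → . num], [P → P . X], [X → . P a a], [X → P . a a] }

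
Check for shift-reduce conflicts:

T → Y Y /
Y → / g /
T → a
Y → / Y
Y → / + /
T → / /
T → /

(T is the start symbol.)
Yes — I1: [T → / .] vs [T → / . /]; I13: [T → / / .] vs [Y → . / + /]

Augment with T' → T and build the canonical LR(0) collection (I0 = CLOSURE({[T' → . T]}), then GOTO on every symbol after a dot until no new states appear). It has 14 states:
  I0: { [T → . / /], [T → . /], [T → . Y Y /], [T → . a], [T' → . T], [Y → . / + /], [Y → . / Y], [Y → . / g /] }  — shift
  I1: { [T → / . /], [T → / .], [Y → . / + /], [Y → . / Y], [Y → . / g /], [Y → / . + /], [Y → / . Y], [Y → / . g /] }  — shift, reduce
  I2: { [T' → T .] }  — accept
  I3: { [T → Y . Y /], [Y → . / + /], [Y → . / Y], [Y → . / g /] }  — shift
  I4: { [T → a .] }  — reduce
  I5: { [Y → . / + /], [Y → . / Y], [Y → . / g /], [Y → / . + /], [Y → / . Y], [Y → / . g /] }  — shift
  I6: { [T → Y Y . /] }  — shift
  I7: { [T → Y Y / .] }  — reduce
  I8: { [Y → / + . /] }  — shift
  I9: { [Y → / Y .] }  — reduce
  I10: { [Y → / g . /] }  — shift
  I11: { [Y → / g / .] }  — reduce
  I12: { [Y → / + / .] }  — reduce
  I13: { [T → / / .], [Y → . / + /], [Y → . / Y], [Y → . / g /], [Y → / . + /], [Y → / . Y], [Y → / . g /] }  — shift, reduce

I1 contains reduce item [T → / .] and shift items [T → / . /], [Y → . / + /], [Y → / . + /], [Y → . / Y], [Y → . / g /], [Y → / . g /] — shift-reduce conflict.
I13 contains reduce item [T → / / .] and shift items [Y → . / + /], [Y → / . + /], [Y → . / Y], [Y → . / g /], [Y → / . g /] — shift-reduce conflict.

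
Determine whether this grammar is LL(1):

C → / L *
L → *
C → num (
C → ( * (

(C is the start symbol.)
For C:
  PREDICT(C → '/' L '*') = { '/' }
  PREDICT(C → num '(') = { 'num' }
  PREDICT(C → '(' '*' '(') = { '(' }
L has a single production, so nothing to check there.

All predict sets are disjoint. The grammar IS LL(1).

Answer: Yes, the grammar is LL(1).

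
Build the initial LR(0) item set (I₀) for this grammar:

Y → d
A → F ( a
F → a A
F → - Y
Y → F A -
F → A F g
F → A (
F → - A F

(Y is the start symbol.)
First, augment the grammar with Y' → Y
I₀ = CLOSURE({ [Y' → . Y] }):
  [Y' → . Y] has the dot before Y: add [Y → . d], [Y → . F A -]
  [Y → . F A -] has the dot before F: add [F → . a A], [F → . - Y], [F → . A F g], [F → . A (], [F → . - A F]
  [F → . A F g] has the dot before A: add [A → . F ( a]
No further items can be added.

I₀ = { [A → . F ( a], [F → . - A F], [F → . - Y], [F → . A (], [F → . A F g], [F → . a A], [Y → . F A -], [Y → . d], [Y' → . Y] }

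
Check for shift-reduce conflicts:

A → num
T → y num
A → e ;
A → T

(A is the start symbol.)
No shift-reduce conflicts

Augment with A' → A and build the canonical LR(0) collection (I0 = CLOSURE({[A' → . A]}), then GOTO on every symbol after a dot until no new states appear). It has 8 states:
  I0: { [A → . T], [A → . e ;], [A → . num], [A' → . A], [T → . y num] }  — shift
  I1: { [A' → A .] }  — accept
  I2: { [A → T .] }  — reduce
  I3: { [A → e . ;] }  — shift
  I4: { [A → num .] }  — reduce
  I5: { [T → y . num] }  — shift
  I6: { [T → y num .] }  — reduce
  I7: { [A → e ; .] }  — reduce

No state contains both a complete item and a shift item.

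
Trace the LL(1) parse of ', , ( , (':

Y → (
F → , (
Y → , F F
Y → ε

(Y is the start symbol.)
Stack is shown with the top on the left.

Stack    Input        Action
----------------------------
Y $      , , ( , ( $  output Y → , F F
, F F $  , , ( , ( $  match ','
F F $    , ( , ( $    output F → , (
, ( F $  , ( , ( $    match ','
( F $    ( , ( $      match '('
F $      , ( $        output F → , (
, ( $    , ( $        match ','
( $      ( $          match '('
$        $            accept

The string is accepted.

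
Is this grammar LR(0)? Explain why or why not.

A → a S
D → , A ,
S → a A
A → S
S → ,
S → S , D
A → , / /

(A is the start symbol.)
No. Shift-reduce conflict between [S → , .] and [A → , . / /]

A grammar is LR(0) if no state in the canonical LR(0) collection has:
  - both a shift item (dot before a terminal) and a complete item (shift-reduce conflict), or
  - two or more complete items (reduce-reduce conflict; the accept item [A' → A .] counts as a complete item here).

Augment with A' → A and build the canonical LR(0) collection (I0 = CLOSURE({[A' → . A]}), then GOTO on every symbol after a dot until no new states appear). It has 14 states:
  I0: { [A → . , / /], [A → . S], [A → . a S], [A' → . A], [S → . ,], [S → . S , D], [S → . a A] }  — shift
  I1: { [A → , . / /], [S → , .] }  — shift, reduce
  I2: { [A' → A .] }  — accept
  I3: { [A → S .], [S → S . , D] }  — shift, reduce
  I4: { [A → . , / /], [A → . S], [A → . a S], [A → a . S], [S → . ,], [S → . S , D], [S → . a A], [S → a . A] }  — shift
  I5: { [S → a A .] }  — reduce
  I6: { [A → S .], [A → a S .], [S → S . , D] }  — shift, 2 reduces
  I7: { [D → . , A ,], [S → S , . D] }  — shift
  I8: { [A → . , / /], [A → . S], [A → . a S], [D → , . A ,], [S → . ,], [S → . S , D], [S → . a A] }  — shift
  I9: { [S → S , D .] }  — reduce
  I10: { [D → , A . ,] }  — shift
  I11: { [D → , A , .] }  — reduce
  I12: { [A → , / . /] }  — shift
  I13: { [A → , / / .] }  — reduce

Conflict in state I1:
  Shift-reduce conflict between [S → , .] and [A → , . / /]
So the grammar is NOT LR(0).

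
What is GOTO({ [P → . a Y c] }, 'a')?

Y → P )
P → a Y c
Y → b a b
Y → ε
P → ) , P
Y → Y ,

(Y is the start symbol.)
{ [P → . ) , P], [P → . a Y c], [P → a . Y c], [Y → . P )], [Y → . Y ,], [Y → . b a b], [Y → .] }

GOTO(I, 'a') = CLOSURE({ [A → αX.β] : [A → α.Xβ] ∈ I, X = 'a' })

Items with dot before 'a', with the dot advanced:
  [P → . a Y c] → [P → a . Y c]
Closure of the advanced items:
  [P → a . Y c] has the dot before Y: add [Y → . P )], [Y → . b a b], [Y → .], [Y → . Y ,]
  [Y → . P )] has the dot before P: add [P → . a Y c], [P → . ) , P]

GOTO = { [P → . ) , P], [P → . a Y c], [P → a . Y c], [Y → . P )], [Y → . Y ,], [Y → . b a b], [Y → .] }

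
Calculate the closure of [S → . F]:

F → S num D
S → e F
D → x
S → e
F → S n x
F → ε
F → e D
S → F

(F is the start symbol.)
To compute CLOSURE, for each item [A → α.Bβ] where B is a non-terminal, add [B → .γ] for all productions B → γ; repeat for the newly added items until nothing changes.

Start with: [S → . F]
  [S → . F] has the dot before F: add [F → . S num D], [F → . S n x], [F → .], [F → . e D]
  [F → . S num D] has the dot before S: add [S → . e F], [S → . e]
No further items can be added.

CLOSURE = { [F → . S n x], [F → . S num D], [F → . e D], [F → .], [S → . F], [S → . e F], [S → . e] }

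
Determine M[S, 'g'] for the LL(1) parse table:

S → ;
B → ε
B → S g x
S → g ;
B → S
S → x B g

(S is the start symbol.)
To find M[S, 'g'], we find productions for S where 'g' is in the predict set (PREDICT(N → α) = (FIRST(α) \ {ε}) ∪ (FOLLOW(N) if α ⇒* ε)).

S → ;: PREDICT = { ';' }
S → g ;: PREDICT = { 'g' }
  'g' is in predict set, so this production goes in M[S, 'g']
S → x B g: PREDICT = { 'x' }

M[S, 'g'] = S → g ;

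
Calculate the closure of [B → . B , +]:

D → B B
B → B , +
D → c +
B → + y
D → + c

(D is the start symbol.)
{ [B → . + y], [B → . B , +] }

Start with: [B → . B , +]
  [B → . B , +] has the dot before B: add [B → . + y]
No further items can be added.

CLOSURE = { [B → . + y], [B → . B , +] }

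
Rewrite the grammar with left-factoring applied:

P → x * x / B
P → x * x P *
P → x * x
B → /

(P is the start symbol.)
P → x * x P'
P' → / B
P' → P *
P' → ε
B → /

Left-factoring transforms A → αβ₁ | αβ₂ into A → αA' and A' → β₁ | β₂
(α is the longest common prefix among the alternatives). Repeat until
no nonterminal has two alternatives with a common prefix.

Round 1: P has alternatives sharing prefix 'x * x'. Introduce P': P → x * x P'
  Add: P' → / B
  Add: P' → P *
  Add: P' → ε

No remaining common prefixes — done.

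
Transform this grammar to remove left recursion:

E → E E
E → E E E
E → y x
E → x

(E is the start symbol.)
E is directly left-recursive. The standard transformation for
  A → A α₁ | ... | A α_m | β₁ | ... | β_n
is
  A  → β₁ A' | ... | β_n A'
  A' → α₁ A' | ... | α_m A' | ε

E → y x becomes E → y x E'
E → x becomes E → x E'
E → E E becomes E' → E E'
E → E E E becomes E' → E E E'
Add E' → ε

Resulting grammar:
E → y x E'
E → x E'
E' → E E'
E' → E E E'
E' → ε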